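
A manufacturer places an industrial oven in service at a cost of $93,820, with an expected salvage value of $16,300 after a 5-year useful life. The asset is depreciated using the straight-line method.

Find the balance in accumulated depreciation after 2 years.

Depreciable base = $93,820 − $16,300 = $77,520.
Annual expense = $77,520 / 5 = $15,504.
End of year 1: book value $78,316.
End of year 2: book value $62,812.
Accumulated through year 2 = $93,820 − $62,812 = $31,008.

$31,008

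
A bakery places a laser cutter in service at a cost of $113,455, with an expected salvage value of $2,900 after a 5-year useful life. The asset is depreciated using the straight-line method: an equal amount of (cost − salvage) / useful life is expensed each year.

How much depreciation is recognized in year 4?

Depreciable base = $113,455 − $2,900 = $110,555.
Annual expense = $110,555 / 5 = $22,111.

$22,111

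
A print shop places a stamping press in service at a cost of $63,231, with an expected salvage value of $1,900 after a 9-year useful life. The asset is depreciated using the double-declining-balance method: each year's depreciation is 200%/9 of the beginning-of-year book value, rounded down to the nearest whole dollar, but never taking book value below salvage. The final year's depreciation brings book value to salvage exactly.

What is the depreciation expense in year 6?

$3,999

Depreciable base = $63,231 − $1,900 = $61,331.
Year 1: ⌊$63,231 × 200%/9⌋ = $14,051. Book value $49,180.
Year 2: ⌊$49,180 × 200%/9⌋ = $10,928. Book value $38,252.
Year 3: ⌊$38,252 × 200%/9⌋ = $8,500. Book value $29,752.
Year 4: ⌊$29,752 × 200%/9⌋ = $6,611. Book value $23,141.
Year 5: ⌊$23,141 × 200%/9⌋ = $5,142. Book value $17,999.
Year 6: ⌊$17,999 × 200%/9⌋ = $3,999. Book value $14,000.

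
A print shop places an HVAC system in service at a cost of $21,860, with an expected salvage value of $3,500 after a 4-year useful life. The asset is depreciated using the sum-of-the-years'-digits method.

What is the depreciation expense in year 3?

$3,672

Depreciable base = $21,860 − $3,500 = $18,360.
Sum of the years' digits = 4+3+2+1 = 10.
Year 1: $18,360 × 4/10 = $7,344. Book value $14,516.
Year 2: $18,360 × 3/10 = $5,508. Book value $9,008.
Year 3: $18,360 × 2/10 = $3,672. Book value $5,336.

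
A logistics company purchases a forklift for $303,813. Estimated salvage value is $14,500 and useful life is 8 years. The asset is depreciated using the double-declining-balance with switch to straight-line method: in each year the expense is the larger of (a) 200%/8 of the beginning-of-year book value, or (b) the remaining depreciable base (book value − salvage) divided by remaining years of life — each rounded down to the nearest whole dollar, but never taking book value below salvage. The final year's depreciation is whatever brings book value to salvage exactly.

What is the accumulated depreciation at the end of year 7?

Depreciable base = $303,813 − $14,500 = $289,313.
Year 1: DB = ⌊$303,813 × 200%/8⌋ = $75,953; SL = ⌊$289,313/8⌋ = $36,164 → take DB $75,953. Book value $227,860.
Year 2: DB = ⌊$227,860 × 200%/8⌋ = $56,965; SL = ⌊$213,360/7⌋ = $30,480 → take DB $56,965. Book value $170,895.
Year 3: DB = ⌊$170,895 × 200%/8⌋ = $42,723; SL = ⌊$156,395/6⌋ = $26,065 → take DB $42,723. Book value $128,172.
Year 4: DB = ⌊$128,172 × 200%/8⌋ = $32,043; SL = ⌊$113,672/5⌋ = $22,734 → take DB $32,043. Book value $96,129.
Year 5: DB = ⌊$96,129 × 200%/8⌋ = $24,032; SL = ⌊$81,629/4⌋ = $20,407 → take DB $24,032. Book value $72,097.
Year 6: DB = ⌊$72,097 × 200%/8⌋ = $18,024; SL = ⌊$57,597/3⌋ = $19,199 → take SL $19,199. Book value $52,898.
Year 7: DB = ⌊$52,898 × 200%/8⌋ = $13,224; SL = ⌊$38,398/2⌋ = $19,199 → take SL $19,199. Book value $33,699.
Accumulated through year 7 = $303,813 − $33,699 = $270,114.

$270,114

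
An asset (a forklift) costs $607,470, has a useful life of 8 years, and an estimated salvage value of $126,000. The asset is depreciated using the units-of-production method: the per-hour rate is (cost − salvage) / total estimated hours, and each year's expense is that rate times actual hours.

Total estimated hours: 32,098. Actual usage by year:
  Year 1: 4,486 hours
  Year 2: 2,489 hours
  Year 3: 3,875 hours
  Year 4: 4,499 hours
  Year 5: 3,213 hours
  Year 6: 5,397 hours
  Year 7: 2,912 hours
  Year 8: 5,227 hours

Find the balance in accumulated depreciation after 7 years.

Depreciable base = $607,470 − $126,000 = $481,470.
Rate = $481,470 / 32,098 hours = $15 per hour.
Year 1: 4,486 × $15 = $67,290. Book value $540,180.
Year 2: 2,489 × $15 = $37,335. Book value $502,845.
Year 3: 3,875 × $15 = $58,125. Book value $444,720.
Year 4: 4,499 × $15 = $67,485. Book value $377,235.
Year 5: 3,213 × $15 = $48,195. Book value $329,040.
Year 6: 5,397 × $15 = $80,955. Book value $248,085.
Year 7: 2,912 × $15 = $43,680. Book value $204,405.
Accumulated through year 7 = $607,470 − $204,405 = $403,065.

$403,065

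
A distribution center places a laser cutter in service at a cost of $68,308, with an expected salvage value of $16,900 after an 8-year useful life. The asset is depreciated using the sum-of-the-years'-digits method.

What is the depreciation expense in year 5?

Depreciable base = $68,308 − $16,900 = $51,408.
Sum of the years' digits = 8+7+6+5+4+3+2+1 = 36.
Year 1: $51,408 × 8/36 = $11,424. Book value $56,884.
Year 2: $51,408 × 7/36 = $9,996. Book value $46,888.
Year 3: $51,408 × 6/36 = $8,568. Book value $38,320.
Year 4: $51,408 × 5/36 = $7,140. Book value $31,180.
Year 5: $51,408 × 4/36 = $5,712. Book value $25,468.

$5,712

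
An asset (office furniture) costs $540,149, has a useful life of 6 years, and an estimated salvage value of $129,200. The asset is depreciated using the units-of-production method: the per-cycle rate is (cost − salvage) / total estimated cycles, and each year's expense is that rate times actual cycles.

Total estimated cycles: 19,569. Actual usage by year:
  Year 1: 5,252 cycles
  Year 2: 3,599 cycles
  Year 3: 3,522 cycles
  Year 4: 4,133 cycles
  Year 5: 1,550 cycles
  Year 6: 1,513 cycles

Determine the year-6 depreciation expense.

$31,773

Depreciable base = $540,149 − $129,200 = $410,949.
Rate = $410,949 / 19,569 cycles = $21 per cycle.
Year 1: 5,252 × $21 = $110,292. Book value $429,857.
Year 2: 3,599 × $21 = $75,579. Book value $354,278.
Year 3: 3,522 × $21 = $73,962. Book value $280,316.
Year 4: 4,133 × $21 = $86,793. Book value $193,523.
Year 5: 1,550 × $21 = $32,550. Book value $160,973.
Year 6: 1,513 × $21 = $31,773. Book value $129,200.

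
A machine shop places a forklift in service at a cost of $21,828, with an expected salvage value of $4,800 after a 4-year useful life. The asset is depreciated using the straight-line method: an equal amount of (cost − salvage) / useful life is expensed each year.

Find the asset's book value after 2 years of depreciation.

$13,314

Depreciable base = $21,828 − $4,800 = $17,028.
Annual expense = $17,028 / 4 = $4,257.
End of year 1: book value $17,571.
End of year 2: book value $13,314.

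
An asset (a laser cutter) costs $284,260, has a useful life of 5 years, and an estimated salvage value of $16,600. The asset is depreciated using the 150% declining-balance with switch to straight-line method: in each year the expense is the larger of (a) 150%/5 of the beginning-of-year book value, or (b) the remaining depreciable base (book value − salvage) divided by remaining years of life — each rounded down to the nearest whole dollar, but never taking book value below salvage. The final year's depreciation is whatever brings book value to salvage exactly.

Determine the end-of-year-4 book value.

Depreciable base = $284,260 − $16,600 = $267,660.
Year 1: DB = ⌊$284,260 × 150%/5⌋ = $85,278; SL = ⌊$267,660/5⌋ = $53,532 → take DB $85,278. Book value $198,982.
Year 2: DB = ⌊$198,982 × 150%/5⌋ = $59,694; SL = ⌊$182,382/4⌋ = $45,595 → take DB $59,694. Book value $139,288.
Year 3: DB = ⌊$139,288 × 150%/5⌋ = $41,786; SL = ⌊$122,688/3⌋ = $40,896 → take DB $41,786. Book value $97,502.
Year 4: DB = ⌊$97,502 × 150%/5⌋ = $29,250; SL = ⌊$80,902/2⌋ = $40,451 → take SL $40,451. Book value $57,051.

$57,051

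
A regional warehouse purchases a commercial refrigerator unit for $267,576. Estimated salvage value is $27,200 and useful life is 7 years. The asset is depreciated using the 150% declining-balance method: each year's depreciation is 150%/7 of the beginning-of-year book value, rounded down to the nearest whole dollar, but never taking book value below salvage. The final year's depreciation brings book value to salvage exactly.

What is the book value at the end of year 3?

Depreciable base = $267,576 − $27,200 = $240,376.
Year 1: ⌊$267,576 × 150%/7⌋ = $57,337. Book value $210,239.
Year 2: ⌊$210,239 × 150%/7⌋ = $45,051. Book value $165,188.
Year 3: ⌊$165,188 × 150%/7⌋ = $35,397. Book value $129,791.

$129,791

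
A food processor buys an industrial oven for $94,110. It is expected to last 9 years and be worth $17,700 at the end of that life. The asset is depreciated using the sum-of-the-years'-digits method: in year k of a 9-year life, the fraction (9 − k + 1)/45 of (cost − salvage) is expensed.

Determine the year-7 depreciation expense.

$5,094

Depreciable base = $94,110 − $17,700 = $76,410.
Sum of the years' digits = 9+8+7+6+5+4+3+2+1 = 45.
Year 1: $76,410 × 9/45 = $15,282. Book value $78,828.
Year 2: $76,410 × 8/45 = $13,584. Book value $65,244.
Year 3: $76,410 × 7/45 = $11,886. Book value $53,358.
Year 4: $76,410 × 6/45 = $10,188. Book value $43,170.
Year 5: $76,410 × 5/45 = $8,490. Book value $34,680.
Year 6: $76,410 × 4/45 = $6,792. Book value $27,888.
Year 7: $76,410 × 3/45 = $5,094. Book value $22,794.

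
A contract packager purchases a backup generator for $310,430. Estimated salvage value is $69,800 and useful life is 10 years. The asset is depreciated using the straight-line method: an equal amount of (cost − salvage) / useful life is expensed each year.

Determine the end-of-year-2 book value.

Depreciable base = $310,430 − $69,800 = $240,630.
Annual expense = $240,630 / 10 = $24,063.
End of year 1: book value $286,367.
End of year 2: book value $262,304.

$262,304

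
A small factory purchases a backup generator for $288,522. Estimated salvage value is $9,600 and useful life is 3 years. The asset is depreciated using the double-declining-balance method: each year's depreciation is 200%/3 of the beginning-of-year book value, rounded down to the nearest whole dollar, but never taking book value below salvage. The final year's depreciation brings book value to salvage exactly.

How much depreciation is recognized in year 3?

Depreciable base = $288,522 − $9,600 = $278,922.
Year 1: ⌊$288,522 × 200%/3⌋ = $192,348. Book value $96,174.
Year 2: ⌊$96,174 × 200%/3⌋ = $64,116. Book value $32,058.
Year 3 (final): $32,058 − $9,600 = $22,458. Book value $9,600.

$22,458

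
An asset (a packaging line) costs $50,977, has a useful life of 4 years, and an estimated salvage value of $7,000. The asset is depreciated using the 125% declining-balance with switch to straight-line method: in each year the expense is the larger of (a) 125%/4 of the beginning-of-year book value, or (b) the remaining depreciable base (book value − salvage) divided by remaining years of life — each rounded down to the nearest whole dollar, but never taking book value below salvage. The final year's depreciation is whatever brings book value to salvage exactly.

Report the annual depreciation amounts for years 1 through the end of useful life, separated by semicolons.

$15,930; $10,952; $8,547; $8,548

Depreciable base = $50,977 − $7,000 = $43,977.
Year 1: DB = ⌊$50,977 × 125%/4⌋ = $15,930; SL = ⌊$43,977/4⌋ = $10,994 → take DB $15,930. Book value $35,047.
Year 2: DB = ⌊$35,047 × 125%/4⌋ = $10,952; SL = ⌊$28,047/3⌋ = $9,349 → take DB $10,952. Book value $24,095.
Year 3: DB = ⌊$24,095 × 125%/4⌋ = $7,529; SL = ⌊$17,095/2⌋ = $8,547 → take SL $8,547. Book value $15,548.
Year 4 (final): $15,548 − $7,000 = $8,548. Book value $7,000.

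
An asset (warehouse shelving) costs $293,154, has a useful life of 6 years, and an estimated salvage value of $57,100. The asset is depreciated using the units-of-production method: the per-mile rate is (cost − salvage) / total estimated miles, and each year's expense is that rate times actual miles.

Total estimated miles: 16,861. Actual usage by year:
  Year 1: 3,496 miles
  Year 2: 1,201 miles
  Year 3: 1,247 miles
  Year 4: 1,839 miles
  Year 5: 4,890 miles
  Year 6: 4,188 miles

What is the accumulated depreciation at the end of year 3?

$83,216

Depreciable base = $293,154 − $57,100 = $236,054.
Rate = $236,054 / 16,861 miles = $14 per mile.
Year 1: 3,496 × $14 = $48,944. Book value $244,210.
Year 2: 1,201 × $14 = $16,814. Book value $227,396.
Year 3: 1,247 × $14 = $17,458. Book value $209,938.
Accumulated through year 3 = $293,154 − $209,938 = $83,216.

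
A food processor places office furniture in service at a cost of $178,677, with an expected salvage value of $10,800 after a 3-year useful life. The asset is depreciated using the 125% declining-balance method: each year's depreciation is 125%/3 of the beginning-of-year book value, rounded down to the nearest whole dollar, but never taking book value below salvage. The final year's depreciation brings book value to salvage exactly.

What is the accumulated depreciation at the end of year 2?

$117,876

Depreciable base = $178,677 − $10,800 = $167,877.
Year 1: ⌊$178,677 × 125%/3⌋ = $74,448. Book value $104,229.
Year 2: ⌊$104,229 × 125%/3⌋ = $43,428. Book value $60,801.
Accumulated through year 2 = $178,677 − $60,801 = $117,876.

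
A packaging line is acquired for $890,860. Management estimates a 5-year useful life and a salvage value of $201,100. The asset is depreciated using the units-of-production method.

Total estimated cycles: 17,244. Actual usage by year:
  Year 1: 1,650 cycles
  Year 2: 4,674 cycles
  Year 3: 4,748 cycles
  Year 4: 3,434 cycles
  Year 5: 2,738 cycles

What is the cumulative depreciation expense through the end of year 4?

$580,240

Depreciable base = $890,860 − $201,100 = $689,760.
Rate = $689,760 / 17,244 cycles = $40 per cycle.
Year 1: 1,650 × $40 = $66,000. Book value $824,860.
Year 2: 4,674 × $40 = $186,960. Book value $637,900.
Year 3: 4,748 × $40 = $189,920. Book value $447,980.
Year 4: 3,434 × $40 = $137,360. Book value $310,620.
Accumulated through year 4 = $890,860 − $310,620 = $580,240.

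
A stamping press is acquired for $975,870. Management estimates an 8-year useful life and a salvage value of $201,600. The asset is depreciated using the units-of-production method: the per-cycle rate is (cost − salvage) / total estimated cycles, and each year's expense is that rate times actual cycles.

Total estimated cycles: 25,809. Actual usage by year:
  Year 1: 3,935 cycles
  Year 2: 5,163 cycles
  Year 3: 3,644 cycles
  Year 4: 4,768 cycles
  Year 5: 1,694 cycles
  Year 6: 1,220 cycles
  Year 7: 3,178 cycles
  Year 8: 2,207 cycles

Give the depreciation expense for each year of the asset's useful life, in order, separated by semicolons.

Depreciable base = $975,870 − $201,600 = $774,270.
Rate = $774,270 / 25,809 cycles = $30 per cycle.
Year 1: 3,935 × $30 = $118,050. Book value $857,820.
Year 2: 5,163 × $30 = $154,890. Book value $702,930.
Year 3: 3,644 × $30 = $109,320. Book value $593,610.
Year 4: 4,768 × $30 = $143,040. Book value $450,570.
Year 5: 1,694 × $30 = $50,820. Book value $399,750.
Year 6: 1,220 × $30 = $36,600. Book value $363,150.
Year 7: 3,178 × $30 = $95,340. Book value $267,810.
Year 8: 2,207 × $30 = $66,210. Book value $201,600.

$118,050; $154,890; $109,320; $143,040; $50,820; $36,600; $95,340; $66,210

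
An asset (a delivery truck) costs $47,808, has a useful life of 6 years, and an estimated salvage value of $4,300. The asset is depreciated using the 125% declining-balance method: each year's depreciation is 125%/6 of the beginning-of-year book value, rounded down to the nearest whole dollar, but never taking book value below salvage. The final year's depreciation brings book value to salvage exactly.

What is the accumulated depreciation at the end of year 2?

Depreciable base = $47,808 − $4,300 = $43,508.
Year 1: ⌊$47,808 × 125%/6⌋ = $9,960. Book value $37,848.
Year 2: ⌊$37,848 × 125%/6⌋ = $7,885. Book value $29,963.
Accumulated through year 2 = $47,808 − $29,963 = $17,845.

$17,845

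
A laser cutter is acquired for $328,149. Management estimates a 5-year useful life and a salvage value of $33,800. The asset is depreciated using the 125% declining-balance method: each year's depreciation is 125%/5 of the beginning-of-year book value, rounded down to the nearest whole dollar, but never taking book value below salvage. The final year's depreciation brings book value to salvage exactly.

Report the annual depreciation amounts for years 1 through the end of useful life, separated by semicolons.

$82,037; $61,528; $46,146; $34,609; $70,029

Depreciable base = $328,149 − $33,800 = $294,349.
Year 1: ⌊$328,149 × 125%/5⌋ = $82,037. Book value $246,112.
Year 2: ⌊$246,112 × 125%/5⌋ = $61,528. Book value $184,584.
Year 3: ⌊$184,584 × 125%/5⌋ = $46,146. Book value $138,438.
Year 4: ⌊$138,438 × 125%/5⌋ = $34,609. Book value $103,829.
Year 5 (final): $103,829 − $33,800 = $70,029. Book value $33,800.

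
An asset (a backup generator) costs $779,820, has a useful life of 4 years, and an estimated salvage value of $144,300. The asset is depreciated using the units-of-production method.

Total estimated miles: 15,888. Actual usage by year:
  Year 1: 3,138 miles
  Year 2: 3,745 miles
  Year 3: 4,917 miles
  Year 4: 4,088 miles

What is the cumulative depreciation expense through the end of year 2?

Depreciable base = $779,820 − $144,300 = $635,520.
Rate = $635,520 / 15,888 miles = $40 per mile.
Year 1: 3,138 × $40 = $125,520. Book value $654,300.
Year 2: 3,745 × $40 = $149,800. Book value $504,500.
Accumulated through year 2 = $779,820 − $504,500 = $275,320.

$275,320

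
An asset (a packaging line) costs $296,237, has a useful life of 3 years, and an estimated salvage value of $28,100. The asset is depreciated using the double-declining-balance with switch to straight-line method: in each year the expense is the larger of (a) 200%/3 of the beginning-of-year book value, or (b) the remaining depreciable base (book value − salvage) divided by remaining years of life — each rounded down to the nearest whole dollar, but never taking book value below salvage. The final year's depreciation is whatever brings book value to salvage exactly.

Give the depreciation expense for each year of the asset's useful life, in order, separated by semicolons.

$197,491; $65,830; $4,816

Depreciable base = $296,237 − $28,100 = $268,137.
Year 1: DB = ⌊$296,237 × 200%/3⌋ = $197,491; SL = ⌊$268,137/3⌋ = $89,379 → take DB $197,491. Book value $98,746.
Year 2: DB = ⌊$98,746 × 200%/3⌋ = $65,830; SL = ⌊$70,646/2⌋ = $35,323 → take DB $65,830. Book value $32,916.
Year 3 (final): $32,916 − $28,100 = $4,816. Book value $28,100.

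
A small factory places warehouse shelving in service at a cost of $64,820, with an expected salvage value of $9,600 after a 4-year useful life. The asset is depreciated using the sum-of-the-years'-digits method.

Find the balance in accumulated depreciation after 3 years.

$49,698

Depreciable base = $64,820 − $9,600 = $55,220.
Sum of the years' digits = 4+3+2+1 = 10.
Year 1: $55,220 × 4/10 = $22,088. Book value $42,732.
Year 2: $55,220 × 3/10 = $16,566. Book value $26,166.
Year 3: $55,220 × 2/10 = $11,044. Book value $15,122.
Accumulated through year 3 = $64,820 − $15,122 = $49,698.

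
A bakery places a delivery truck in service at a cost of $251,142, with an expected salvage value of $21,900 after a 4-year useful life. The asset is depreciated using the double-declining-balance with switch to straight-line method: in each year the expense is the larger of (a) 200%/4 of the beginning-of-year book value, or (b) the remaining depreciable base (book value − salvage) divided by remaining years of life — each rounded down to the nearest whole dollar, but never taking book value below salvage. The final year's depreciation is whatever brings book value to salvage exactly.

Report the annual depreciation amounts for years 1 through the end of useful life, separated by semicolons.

Depreciable base = $251,142 − $21,900 = $229,242.
Year 1: DB = ⌊$251,142 × 200%/4⌋ = $125,571; SL = ⌊$229,242/4⌋ = $57,310 → take DB $125,571. Book value $125,571.
Year 2: DB = ⌊$125,571 × 200%/4⌋ = $62,785; SL = ⌊$103,671/3⌋ = $34,557 → take DB $62,785. Book value $62,786.
Year 3: DB = ⌊$62,786 × 200%/4⌋ = $31,393; SL = ⌊$40,886/2⌋ = $20,443 → take DB $31,393. Book value $31,393.
Year 4 (final): $31,393 − $21,900 = $9,493. Book value $21,900.

$125,571; $62,785; $31,393; $9,493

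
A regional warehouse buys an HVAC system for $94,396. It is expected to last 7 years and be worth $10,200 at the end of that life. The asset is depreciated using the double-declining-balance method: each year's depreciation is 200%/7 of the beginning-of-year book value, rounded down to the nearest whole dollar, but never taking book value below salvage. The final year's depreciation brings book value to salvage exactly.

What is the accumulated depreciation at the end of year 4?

Depreciable base = $94,396 − $10,200 = $84,196.
Year 1: ⌊$94,396 × 200%/7⌋ = $26,970. Book value $67,426.
Year 2: ⌊$67,426 × 200%/7⌋ = $19,264. Book value $48,162.
Year 3: ⌊$48,162 × 200%/7⌋ = $13,760. Book value $34,402.
Year 4: ⌊$34,402 × 200%/7⌋ = $9,829. Book value $24,573.
Accumulated through year 4 = $94,396 − $24,573 = $69,823.

$69,823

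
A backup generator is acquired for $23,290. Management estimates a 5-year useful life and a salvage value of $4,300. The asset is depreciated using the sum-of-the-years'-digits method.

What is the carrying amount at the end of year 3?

$8,098

Depreciable base = $23,290 − $4,300 = $18,990.
Sum of the years' digits = 5+4+3+2+1 = 15.
Year 1: $18,990 × 5/15 = $6,330. Book value $16,960.
Year 2: $18,990 × 4/15 = $5,064. Book value $11,896.
Year 3: $18,990 × 3/15 = $3,798. Book value $8,098.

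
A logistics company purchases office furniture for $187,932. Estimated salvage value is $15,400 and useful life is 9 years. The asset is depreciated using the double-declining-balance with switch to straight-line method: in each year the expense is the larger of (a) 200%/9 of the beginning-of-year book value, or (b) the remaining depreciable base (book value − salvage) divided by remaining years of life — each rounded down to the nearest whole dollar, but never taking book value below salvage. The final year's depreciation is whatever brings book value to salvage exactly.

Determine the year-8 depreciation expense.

Depreciable base = $187,932 − $15,400 = $172,532.
Year 1: DB = ⌊$187,932 × 200%/9⌋ = $41,762; SL = ⌊$172,532/9⌋ = $19,170 → take DB $41,762. Book value $146,170.
Year 2: DB = ⌊$146,170 × 200%/9⌋ = $32,482; SL = ⌊$130,770/8⌋ = $16,346 → take DB $32,482. Book value $113,688.
Year 3: DB = ⌊$113,688 × 200%/9⌋ = $25,264; SL = ⌊$98,288/7⌋ = $14,041 → take DB $25,264. Book value $88,424.
Year 4: DB = ⌊$88,424 × 200%/9⌋ = $19,649; SL = ⌊$73,024/6⌋ = $12,170 → take DB $19,649. Book value $68,775.
Year 5: DB = ⌊$68,775 × 200%/9⌋ = $15,283; SL = ⌊$53,375/5⌋ = $10,675 → take DB $15,283. Book value $53,492.
Year 6: DB = ⌊$53,492 × 200%/9⌋ = $11,887; SL = ⌊$38,092/4⌋ = $9,523 → take DB $11,887. Book value $41,605.
Year 7: DB = ⌊$41,605 × 200%/9⌋ = $9,245; SL = ⌊$26,205/3⌋ = $8,735 → take DB $9,245. Book value $32,360.
Year 8: DB = ⌊$32,360 × 200%/9⌋ = $7,191; SL = ⌊$16,960/2⌋ = $8,480 → take SL $8,480. Book value $23,880.

$8,480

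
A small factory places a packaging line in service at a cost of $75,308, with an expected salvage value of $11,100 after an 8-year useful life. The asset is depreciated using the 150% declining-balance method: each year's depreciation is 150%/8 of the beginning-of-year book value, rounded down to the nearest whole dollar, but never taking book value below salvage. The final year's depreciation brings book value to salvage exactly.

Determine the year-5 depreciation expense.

Depreciable base = $75,308 − $11,100 = $64,208.
Year 1: ⌊$75,308 × 150%/8⌋ = $14,120. Book value $61,188.
Year 2: ⌊$61,188 × 150%/8⌋ = $11,472. Book value $49,716.
Year 3: ⌊$49,716 × 150%/8⌋ = $9,321. Book value $40,395.
Year 4: ⌊$40,395 × 150%/8⌋ = $7,574. Book value $32,821.
Year 5: ⌊$32,821 × 150%/8⌋ = $6,153. Book value $26,668.

$6,153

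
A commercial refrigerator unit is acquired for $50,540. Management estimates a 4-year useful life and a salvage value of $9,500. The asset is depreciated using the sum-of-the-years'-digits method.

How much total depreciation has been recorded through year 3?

$36,936

Depreciable base = $50,540 − $9,500 = $41,040.
Sum of the years' digits = 4+3+2+1 = 10.
Year 1: $41,040 × 4/10 = $16,416. Book value $34,124.
Year 2: $41,040 × 3/10 = $12,312. Book value $21,812.
Year 3: $41,040 × 2/10 = $8,208. Book value $13,604.
Accumulated through year 3 = $50,540 − $13,604 = $36,936.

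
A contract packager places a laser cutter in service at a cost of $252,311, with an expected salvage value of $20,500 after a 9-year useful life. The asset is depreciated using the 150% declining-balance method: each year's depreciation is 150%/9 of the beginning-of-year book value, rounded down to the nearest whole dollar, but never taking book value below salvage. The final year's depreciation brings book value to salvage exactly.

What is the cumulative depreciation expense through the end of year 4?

Depreciable base = $252,311 − $20,500 = $231,811.
Year 1: ⌊$252,311 × 150%/9⌋ = $42,051. Book value $210,260.
Year 2: ⌊$210,260 × 150%/9⌋ = $35,043. Book value $175,217.
Year 3: ⌊$175,217 × 150%/9⌋ = $29,202. Book value $146,015.
Year 4: ⌊$146,015 × 150%/9⌋ = $24,335. Book value $121,680.
Accumulated through year 4 = $252,311 − $121,680 = $130,631.

$130,631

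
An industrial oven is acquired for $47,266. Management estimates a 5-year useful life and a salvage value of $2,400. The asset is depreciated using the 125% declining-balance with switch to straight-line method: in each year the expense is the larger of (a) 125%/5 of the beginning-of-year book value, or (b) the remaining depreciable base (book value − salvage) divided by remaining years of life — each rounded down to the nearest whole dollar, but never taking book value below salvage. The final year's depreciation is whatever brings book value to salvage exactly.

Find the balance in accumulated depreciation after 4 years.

Depreciable base = $47,266 − $2,400 = $44,866.
Year 1: DB = ⌊$47,266 × 125%/5⌋ = $11,816; SL = ⌊$44,866/5⌋ = $8,973 → take DB $11,816. Book value $35,450.
Year 2: DB = ⌊$35,450 × 125%/5⌋ = $8,862; SL = ⌊$33,050/4⌋ = $8,262 → take DB $8,862. Book value $26,588.
Year 3: DB = ⌊$26,588 × 125%/5⌋ = $6,647; SL = ⌊$24,188/3⌋ = $8,062 → take SL $8,062. Book value $18,526.
Year 4: DB = ⌊$18,526 × 125%/5⌋ = $4,631; SL = ⌊$16,126/2⌋ = $8,063 → take SL $8,063. Book value $10,463.
Accumulated through year 4 = $47,266 − $10,463 = $36,803.

$36,803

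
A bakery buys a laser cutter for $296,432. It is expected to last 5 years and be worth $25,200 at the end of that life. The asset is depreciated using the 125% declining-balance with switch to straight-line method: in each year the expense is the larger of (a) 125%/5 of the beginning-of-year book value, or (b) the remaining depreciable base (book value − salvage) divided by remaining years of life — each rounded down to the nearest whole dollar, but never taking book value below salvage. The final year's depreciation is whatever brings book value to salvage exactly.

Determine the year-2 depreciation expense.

$55,581

Depreciable base = $296,432 − $25,200 = $271,232.
Year 1: DB = ⌊$296,432 × 125%/5⌋ = $74,108; SL = ⌊$271,232/5⌋ = $54,246 → take DB $74,108. Book value $222,324.
Year 2: DB = ⌊$222,324 × 125%/5⌋ = $55,581; SL = ⌊$197,124/4⌋ = $49,281 → take DB $55,581. Book value $166,743.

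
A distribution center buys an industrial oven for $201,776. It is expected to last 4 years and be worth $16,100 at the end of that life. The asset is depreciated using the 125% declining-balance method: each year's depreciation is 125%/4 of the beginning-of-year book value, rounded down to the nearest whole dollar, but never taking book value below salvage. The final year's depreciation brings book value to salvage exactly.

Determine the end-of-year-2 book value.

Depreciable base = $201,776 − $16,100 = $185,676.
Year 1: ⌊$201,776 × 125%/4⌋ = $63,055. Book value $138,721.
Year 2: ⌊$138,721 × 125%/4⌋ = $43,350. Book value $95,371.

$95,371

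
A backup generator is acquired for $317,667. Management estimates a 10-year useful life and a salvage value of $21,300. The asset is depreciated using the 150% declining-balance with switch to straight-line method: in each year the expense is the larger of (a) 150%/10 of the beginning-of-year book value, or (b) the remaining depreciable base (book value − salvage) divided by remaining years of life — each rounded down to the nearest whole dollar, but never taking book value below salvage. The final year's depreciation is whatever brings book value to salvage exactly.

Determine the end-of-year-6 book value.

$117,022

Depreciable base = $317,667 − $21,300 = $296,367.
Year 1: DB = ⌊$317,667 × 150%/10⌋ = $47,650; SL = ⌊$296,367/10⌋ = $29,636 → take DB $47,650. Book value $270,017.
Year 2: DB = ⌊$270,017 × 150%/10⌋ = $40,502; SL = ⌊$248,717/9⌋ = $27,635 → take DB $40,502. Book value $229,515.
Year 3: DB = ⌊$229,515 × 150%/10⌋ = $34,427; SL = ⌊$208,215/8⌋ = $26,026 → take DB $34,427. Book value $195,088.
Year 4: DB = ⌊$195,088 × 150%/10⌋ = $29,263; SL = ⌊$173,788/7⌋ = $24,826 → take DB $29,263. Book value $165,825.
Year 5: DB = ⌊$165,825 × 150%/10⌋ = $24,873; SL = ⌊$144,525/6⌋ = $24,087 → take DB $24,873. Book value $140,952.
Year 6: DB = ⌊$140,952 × 150%/10⌋ = $21,142; SL = ⌊$119,652/5⌋ = $23,930 → take SL $23,930. Book value $117,022.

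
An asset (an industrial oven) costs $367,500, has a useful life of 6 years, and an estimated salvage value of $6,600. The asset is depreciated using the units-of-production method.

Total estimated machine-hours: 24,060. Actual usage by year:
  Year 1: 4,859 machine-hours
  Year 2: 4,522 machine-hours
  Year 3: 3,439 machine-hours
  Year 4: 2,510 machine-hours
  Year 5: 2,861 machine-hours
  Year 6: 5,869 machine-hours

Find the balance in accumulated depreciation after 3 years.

$192,300

Depreciable base = $367,500 − $6,600 = $360,900.
Rate = $360,900 / 24,060 machine-hours = $15 per machine-hour.
Year 1: 4,859 × $15 = $72,885. Book value $294,615.
Year 2: 4,522 × $15 = $67,830. Book value $226,785.
Year 3: 3,439 × $15 = $51,585. Book value $175,200.
Accumulated through year 3 = $367,500 − $175,200 = $192,300.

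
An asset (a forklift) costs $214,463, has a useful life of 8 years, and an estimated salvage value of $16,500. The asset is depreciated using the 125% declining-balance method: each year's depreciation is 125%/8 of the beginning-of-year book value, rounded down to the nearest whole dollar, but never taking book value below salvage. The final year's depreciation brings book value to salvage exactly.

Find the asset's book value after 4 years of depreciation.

Depreciable base = $214,463 − $16,500 = $197,963.
Year 1: ⌊$214,463 × 125%/8⌋ = $33,509. Book value $180,954.
Year 2: ⌊$180,954 × 125%/8⌋ = $28,274. Book value $152,680.
Year 3: ⌊$152,680 × 125%/8⌋ = $23,856. Book value $128,824.
Year 4: ⌊$128,824 × 125%/8⌋ = $20,128. Book value $108,696.

$108,696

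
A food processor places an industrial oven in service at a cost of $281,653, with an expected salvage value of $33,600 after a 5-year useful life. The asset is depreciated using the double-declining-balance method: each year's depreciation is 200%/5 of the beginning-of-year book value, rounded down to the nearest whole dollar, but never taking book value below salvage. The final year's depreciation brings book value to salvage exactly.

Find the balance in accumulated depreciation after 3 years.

$220,815

Depreciable base = $281,653 − $33,600 = $248,053.
Year 1: ⌊$281,653 × 200%/5⌋ = $112,661. Book value $168,992.
Year 2: ⌊$168,992 × 200%/5⌋ = $67,596. Book value $101,396.
Year 3: ⌊$101,396 × 200%/5⌋ = $40,558. Book value $60,838.
Accumulated through year 3 = $281,653 − $60,838 = $220,815.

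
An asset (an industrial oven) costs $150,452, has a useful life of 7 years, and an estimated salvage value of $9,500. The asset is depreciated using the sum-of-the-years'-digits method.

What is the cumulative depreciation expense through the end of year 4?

Depreciable base = $150,452 − $9,500 = $140,952.
Sum of the years' digits = 7+6+5+4+3+2+1 = 28.
Year 1: $140,952 × 7/28 = $35,238. Book value $115,214.
Year 2: $140,952 × 6/28 = $30,204. Book value $85,010.
Year 3: $140,952 × 5/28 = $25,170. Book value $59,840.
Year 4: $140,952 × 4/28 = $20,136. Book value $39,704.
Accumulated through year 4 = $150,452 − $39,704 = $110,748.

$110,748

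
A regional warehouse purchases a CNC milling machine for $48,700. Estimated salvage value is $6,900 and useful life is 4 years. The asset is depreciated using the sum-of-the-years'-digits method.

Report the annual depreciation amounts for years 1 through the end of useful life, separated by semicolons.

$16,720; $12,540; $8,360; $4,180

Depreciable base = $48,700 − $6,900 = $41,800.
Sum of the years' digits = 4+3+2+1 = 10.
Year 1: $41,800 × 4/10 = $16,720. Book value $31,980.
Year 2: $41,800 × 3/10 = $12,540. Book value $19,440.
Year 3: $41,800 × 2/10 = $8,360. Book value $11,080.
Year 4: $41,800 × 1/10 = $4,180. Book value $6,900.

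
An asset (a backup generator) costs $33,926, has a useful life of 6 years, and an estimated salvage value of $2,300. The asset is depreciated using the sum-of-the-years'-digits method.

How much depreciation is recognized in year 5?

$3,012

Depreciable base = $33,926 − $2,300 = $31,626.
Sum of the years' digits = 6+5+4+3+2+1 = 21.
Year 1: $31,626 × 6/21 = $9,036. Book value $24,890.
Year 2: $31,626 × 5/21 = $7,530. Book value $17,360.
Year 3: $31,626 × 4/21 = $6,024. Book value $11,336.
Year 4: $31,626 × 3/21 = $4,518. Book value $6,818.
Year 5: $31,626 × 2/21 = $3,012. Book value $3,806.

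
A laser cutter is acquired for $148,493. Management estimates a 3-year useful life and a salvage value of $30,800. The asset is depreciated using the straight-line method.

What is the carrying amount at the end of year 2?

Depreciable base = $148,493 − $30,800 = $117,693.
Annual expense = $117,693 / 3 = $39,231.
End of year 1: book value $109,262.
End of year 2: book value $70,031.

$70,031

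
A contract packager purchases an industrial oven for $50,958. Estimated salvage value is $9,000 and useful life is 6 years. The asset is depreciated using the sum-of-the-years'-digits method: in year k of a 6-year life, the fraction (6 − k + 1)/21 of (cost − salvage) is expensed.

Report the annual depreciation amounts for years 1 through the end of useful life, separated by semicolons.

Depreciable base = $50,958 − $9,000 = $41,958.
Sum of the years' digits = 6+5+4+3+2+1 = 21.
Year 1: $41,958 × 6/21 = $11,988. Book value $38,970.
Year 2: $41,958 × 5/21 = $9,990. Book value $28,980.
Year 3: $41,958 × 4/21 = $7,992. Book value $20,988.
Year 4: $41,958 × 3/21 = $5,994. Book value $14,994.
Year 5: $41,958 × 2/21 = $3,996. Book value $10,998.
Year 6: $41,958 × 1/21 = $1,998. Book value $9,000.

$11,988; $9,990; $7,992; $5,994; $3,996; $1,998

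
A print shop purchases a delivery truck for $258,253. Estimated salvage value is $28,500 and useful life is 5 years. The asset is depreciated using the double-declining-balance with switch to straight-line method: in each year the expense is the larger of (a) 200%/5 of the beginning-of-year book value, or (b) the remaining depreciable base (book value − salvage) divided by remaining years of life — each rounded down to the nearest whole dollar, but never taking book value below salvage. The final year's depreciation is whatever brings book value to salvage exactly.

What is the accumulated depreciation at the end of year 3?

$202,469

Depreciable base = $258,253 − $28,500 = $229,753.
Year 1: DB = ⌊$258,253 × 200%/5⌋ = $103,301; SL = ⌊$229,753/5⌋ = $45,950 → take DB $103,301. Book value $154,952.
Year 2: DB = ⌊$154,952 × 200%/5⌋ = $61,980; SL = ⌊$126,452/4⌋ = $31,613 → take DB $61,980. Book value $92,972.
Year 3: DB = ⌊$92,972 × 200%/5⌋ = $37,188; SL = ⌊$64,472/3⌋ = $21,490 → take DB $37,188. Book value $55,784.
Accumulated through year 3 = $258,253 − $55,784 = $202,469.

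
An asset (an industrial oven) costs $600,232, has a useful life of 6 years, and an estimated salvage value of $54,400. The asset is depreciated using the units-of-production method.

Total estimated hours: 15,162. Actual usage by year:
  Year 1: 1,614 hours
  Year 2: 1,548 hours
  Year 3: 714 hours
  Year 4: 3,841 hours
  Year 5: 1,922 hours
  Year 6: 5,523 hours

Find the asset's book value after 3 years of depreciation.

$460,696

Depreciable base = $600,232 − $54,400 = $545,832.
Rate = $545,832 / 15,162 hours = $36 per hour.
Year 1: 1,614 × $36 = $58,104. Book value $542,128.
Year 2: 1,548 × $36 = $55,728. Book value $486,400.
Year 3: 714 × $36 = $25,704. Book value $460,696.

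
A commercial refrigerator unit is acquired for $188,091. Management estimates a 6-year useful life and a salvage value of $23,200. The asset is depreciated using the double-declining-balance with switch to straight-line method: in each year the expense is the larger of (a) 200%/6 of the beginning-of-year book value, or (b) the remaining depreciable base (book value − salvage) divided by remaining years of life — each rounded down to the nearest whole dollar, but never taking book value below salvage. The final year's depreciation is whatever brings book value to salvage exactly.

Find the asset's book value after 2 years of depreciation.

Depreciable base = $188,091 − $23,200 = $164,891.
Year 1: DB = ⌊$188,091 × 200%/6⌋ = $62,697; SL = ⌊$164,891/6⌋ = $27,481 → take DB $62,697. Book value $125,394.
Year 2: DB = ⌊$125,394 × 200%/6⌋ = $41,798; SL = ⌊$102,194/5⌋ = $20,438 → take DB $41,798. Book value $83,596.

$83,596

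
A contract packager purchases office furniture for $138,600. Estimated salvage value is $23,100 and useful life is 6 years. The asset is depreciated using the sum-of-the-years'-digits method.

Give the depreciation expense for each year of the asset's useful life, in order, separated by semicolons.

$33,000; $27,500; $22,000; $16,500; $11,000; $5,500

Depreciable base = $138,600 − $23,100 = $115,500.
Sum of the years' digits = 6+5+4+3+2+1 = 21.
Year 1: $115,500 × 6/21 = $33,000. Book value $105,600.
Year 2: $115,500 × 5/21 = $27,500. Book value $78,100.
Year 3: $115,500 × 4/21 = $22,000. Book value $56,100.
Year 4: $115,500 × 3/21 = $16,500. Book value $39,600.
Year 5: $115,500 × 2/21 = $11,000. Book value $28,600.
Year 6: $115,500 × 1/21 = $5,500. Book value $23,100.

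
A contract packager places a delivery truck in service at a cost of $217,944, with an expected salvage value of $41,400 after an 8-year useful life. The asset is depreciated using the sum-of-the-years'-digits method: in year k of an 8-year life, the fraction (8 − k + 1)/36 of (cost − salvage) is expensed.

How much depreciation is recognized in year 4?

Depreciable base = $217,944 − $41,400 = $176,544.
Sum of the years' digits = 8+7+6+5+4+3+2+1 = 36.
Year 1: $176,544 × 8/36 = $39,232. Book value $178,712.
Year 2: $176,544 × 7/36 = $34,328. Book value $144,384.
Year 3: $176,544 × 6/36 = $29,424. Book value $114,960.
Year 4: $176,544 × 5/36 = $24,520. Book value $90,440.

$24,520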